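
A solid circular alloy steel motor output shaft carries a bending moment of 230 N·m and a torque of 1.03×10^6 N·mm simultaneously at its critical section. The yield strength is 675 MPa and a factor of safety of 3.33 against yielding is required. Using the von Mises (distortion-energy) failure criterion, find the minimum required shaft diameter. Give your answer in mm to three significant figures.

σ_allow = σ_y/n = 675/3.33 = 202.7 MPa.
For a solid shaft σ_b = 32M/(πd³) and τ = 16T/(πd³), so the von Mises stress is σ' = (16/πd³)·√(4M²+3T²).
√(4M²+3T²) = √(4×(230000)² + 3×(1.030×10^6)²) = 1.842×10^6 N·mm.
d³ = 16×1.842×10^6/(π×202.7) = 46290 mm³.
d = 35.91 mm.

d = 35.9 mm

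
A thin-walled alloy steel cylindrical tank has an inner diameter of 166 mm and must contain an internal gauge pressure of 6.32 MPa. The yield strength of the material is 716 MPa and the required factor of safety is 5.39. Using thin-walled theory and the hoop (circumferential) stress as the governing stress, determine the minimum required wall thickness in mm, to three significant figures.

σ_allow = 716/5.39 = 132.8 MPa.
Hoop stress σ_h = pD/(2t), so t = pD/(2σ_allow) = 6.32×166/(2×132.8) = 3.949 mm.

t = 3.95 mm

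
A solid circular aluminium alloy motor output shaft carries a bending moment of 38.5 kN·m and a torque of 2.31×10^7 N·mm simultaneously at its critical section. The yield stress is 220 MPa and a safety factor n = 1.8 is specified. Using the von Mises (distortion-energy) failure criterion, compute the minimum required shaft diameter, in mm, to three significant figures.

σ_allow = σ_y/n = 220/1.8 = 122.2 MPa.
For a solid shaft σ_b = 32M/(πd³) and τ = 16T/(πd³), so the von Mises stress is σ' = (16/πd³)·√(4M²+3T²).
√(4M²+3T²) = √(4×(3.850×10^7)² + 3×(2.310×10^7)²) = 8.677×10^7 N·mm.
d³ = 16×8.677×10^7/(π×122.2) = 3.616×10^6 mm³.
d = 153.5 mm.

d = 153 mm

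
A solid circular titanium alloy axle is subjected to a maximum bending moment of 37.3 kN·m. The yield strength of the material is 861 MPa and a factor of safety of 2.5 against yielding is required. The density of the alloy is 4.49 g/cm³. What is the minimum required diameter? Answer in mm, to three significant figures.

σ_allow = 861/2.5 = 344.4 MPa.
For a solid circular section σ = 32M/(πd³), so d³ = 32M/(π σ_allow) = 32×3.7300×10^7/(π×344.4) = 1.103×10^6 mm³.
d = 103.3 mm.

d = 103 mm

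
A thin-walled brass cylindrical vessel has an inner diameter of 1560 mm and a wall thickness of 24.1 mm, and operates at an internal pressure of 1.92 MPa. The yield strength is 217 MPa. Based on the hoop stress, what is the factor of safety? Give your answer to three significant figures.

n = 3.49

σ_h = pD/(2t) = 1.92×1560/(2×24.1) = 62.14 MPa.
n = 217/62.14 = 3.492.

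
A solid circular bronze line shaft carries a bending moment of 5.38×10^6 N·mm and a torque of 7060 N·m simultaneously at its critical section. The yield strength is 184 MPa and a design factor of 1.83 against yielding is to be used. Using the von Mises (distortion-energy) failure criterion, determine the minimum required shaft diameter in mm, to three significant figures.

d = 93.8 mm

σ_allow = σ_y/n = 184/1.83 = 100.5 MPa.
For a solid shaft σ_b = 32M/(πd³) and τ = 16T/(πd³), so the von Mises stress is σ' = (16/πd³)·√(4M²+3T²).
√(4M²+3T²) = √(4×(5.380×10^6)² + 3×(7.060×10^6)²) = 1.629×10^7 N·mm.
d³ = 16×1.629×10^7/(π×100.5) = 825000 mm³.
d = 93.79 mm.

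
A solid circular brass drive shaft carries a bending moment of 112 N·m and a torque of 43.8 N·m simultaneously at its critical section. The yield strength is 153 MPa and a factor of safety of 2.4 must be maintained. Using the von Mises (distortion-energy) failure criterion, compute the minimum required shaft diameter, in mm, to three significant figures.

σ_allow = σ_y/n = 153/2.4 = 63.75 MPa.
For a solid shaft σ_b = 32M/(πd³) and τ = 16T/(πd³), so the von Mises stress is σ' = (16/πd³)·√(4M²+3T²).
√(4M²+3T²) = √(4×(112000)² + 3×(43800)²) = 236500 N·mm.
d³ = 16×236500/(π×63.75) = 18890 mm³.
d = 26.63 mm.

d = 26.6 mm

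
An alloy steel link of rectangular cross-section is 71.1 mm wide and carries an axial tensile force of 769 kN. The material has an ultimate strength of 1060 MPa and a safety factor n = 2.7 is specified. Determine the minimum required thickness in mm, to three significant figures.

t = 27.5 mm

σ_allow = 1060/2.7 = 392.6 MPa.
Required area A = F/σ_allow = 769000/392.6 = 1959 mm².
t = A/w = 1959/71.1 = 27.55 mm.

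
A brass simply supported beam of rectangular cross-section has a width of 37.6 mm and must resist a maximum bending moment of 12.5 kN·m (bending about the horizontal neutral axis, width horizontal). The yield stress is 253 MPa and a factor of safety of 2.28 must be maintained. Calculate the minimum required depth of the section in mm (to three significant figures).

h = 134 mm

σ_allow = 253/2.28 = 111.0 MPa.
For a rectangular section σ = 6M/(bh²), so h² = 6M/(b σ_allow) = 6×1.2500×10^7/(37.6×111.0) = 17980 mm².
h = 134.1 mm.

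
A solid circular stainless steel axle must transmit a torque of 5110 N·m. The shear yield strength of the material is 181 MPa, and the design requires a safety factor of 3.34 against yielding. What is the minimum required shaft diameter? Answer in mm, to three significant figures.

Allowable shear stress τ_allow = 181/3.34 = 54.19 MPa.
For a solid shaft τ = 16T/(πd³), so d³ = 16T/(π τ_allow) = 16×5110000/(π×54.19) = 480200 mm³.
d = (480200)^(1/3) = 78.31 mm.

d = 78.3 mm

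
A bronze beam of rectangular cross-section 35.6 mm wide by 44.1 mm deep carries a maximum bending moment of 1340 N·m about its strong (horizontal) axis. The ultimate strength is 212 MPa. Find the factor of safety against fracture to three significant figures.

n = 1.83

Section modulus S = bh²/6 = 35.6×44.1²/6 = 11540 mm³.
σ = M/S = 1340000/11540 = 116.1 MPa.
n = 212/116.1 = 1.826.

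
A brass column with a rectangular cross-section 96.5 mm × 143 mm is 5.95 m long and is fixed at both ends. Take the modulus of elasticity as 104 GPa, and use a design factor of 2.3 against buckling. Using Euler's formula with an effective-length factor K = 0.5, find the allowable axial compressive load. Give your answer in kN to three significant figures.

P_allow = 540 kN

Buckling occurs about the weak axis: I_min = h·b³/12 = 143×96.5³/12 = 1.071×10^7 mm⁴ (b = 96.5 mm is the smaller dimension).
Effective length L_e = KL = 0.5×5.95 m = 2975 mm.
Euler critical load P_cr = π²EI/L_e² = π²×104000×1.071×10^7/2975² = 1.242×10^6 N.
P_allow = P_cr/n = 1.242×10^6/2.3 = 540000 N.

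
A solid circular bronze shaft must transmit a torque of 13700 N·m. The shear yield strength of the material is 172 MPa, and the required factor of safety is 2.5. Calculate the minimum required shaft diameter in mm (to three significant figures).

Allowable shear stress τ_allow = 172/2.5 = 68.80 MPa.
For a solid shaft τ = 16T/(πd³), so d³ = 16T/(π τ_allow) = 16×1.3700×10^7/(π×68.80) = 1.014×10^6 mm³.
d = (1.014×10^6)^(1/3) = 100.5 mm.

d = 100 mm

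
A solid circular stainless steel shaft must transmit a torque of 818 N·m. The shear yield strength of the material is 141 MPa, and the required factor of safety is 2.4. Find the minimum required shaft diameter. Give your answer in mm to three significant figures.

Allowable shear stress τ_allow = 141/2.4 = 58.75 MPa.
For a solid shaft τ = 16T/(πd³), so d³ = 16T/(π τ_allow) = 16×818000/(π×58.75) = 70910 mm³.
d = (70910)^(1/3) = 41.39 mm.

d = 41.4 mm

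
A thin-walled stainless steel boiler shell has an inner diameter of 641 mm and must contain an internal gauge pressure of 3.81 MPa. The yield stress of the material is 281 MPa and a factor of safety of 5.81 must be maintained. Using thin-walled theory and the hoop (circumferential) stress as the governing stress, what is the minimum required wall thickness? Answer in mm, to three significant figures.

σ_allow = 281/5.81 = 48.36 MPa.
Hoop stress σ_h = pD/(2t), so t = pD/(2σ_allow) = 3.81×641/(2×48.36) = 25.25 mm.

t = 25.2 mm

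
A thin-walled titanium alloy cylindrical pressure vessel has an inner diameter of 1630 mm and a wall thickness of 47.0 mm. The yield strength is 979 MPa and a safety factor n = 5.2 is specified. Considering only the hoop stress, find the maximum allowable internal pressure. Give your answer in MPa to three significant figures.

σ_allow = 979/5.2 = 188.3 MPa.
σ_h = pD/(2t) → p_allow = 2σ_allow t/D = 2×188.3×47.0/1630 = 10.86 MPa.

p_allow = 10.9 MPa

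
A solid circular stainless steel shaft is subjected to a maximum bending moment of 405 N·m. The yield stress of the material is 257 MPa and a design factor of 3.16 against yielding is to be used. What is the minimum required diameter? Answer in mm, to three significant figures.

d = 37.0 mm

σ_allow = 257/3.16 = 81.33 MPa.
For a solid circular section σ = 32M/(πd³), so d³ = 32M/(π σ_allow) = 32×405000/(π×81.33) = 50720 mm³.
d = 37.02 mm.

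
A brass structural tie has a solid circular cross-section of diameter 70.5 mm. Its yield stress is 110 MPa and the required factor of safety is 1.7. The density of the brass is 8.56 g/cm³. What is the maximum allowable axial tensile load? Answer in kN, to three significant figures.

F_allow = 253 kN

σ_allow = 110/1.7 = 64.71 MPa.
A = πd²/4 = π×70.5²/4 = 3904 mm².
F_allow = σ_allow × A = 64.71×3904 = 252600 N.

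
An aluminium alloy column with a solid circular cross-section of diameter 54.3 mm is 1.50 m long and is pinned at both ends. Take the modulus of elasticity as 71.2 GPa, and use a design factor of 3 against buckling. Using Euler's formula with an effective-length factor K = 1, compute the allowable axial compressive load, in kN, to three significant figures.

I = πd⁴/64 = π×54.3⁴/64 = 426700 mm⁴.
Effective length L_e = KL = 1×1.50 m = 1500 mm.
Euler critical load P_cr = π²EI/L_e² = π²×71200×426700/1500² = 133300 N.
P_allow = P_cr/n = 133300/3 = 44430 N.

P_allow = 44.4 kN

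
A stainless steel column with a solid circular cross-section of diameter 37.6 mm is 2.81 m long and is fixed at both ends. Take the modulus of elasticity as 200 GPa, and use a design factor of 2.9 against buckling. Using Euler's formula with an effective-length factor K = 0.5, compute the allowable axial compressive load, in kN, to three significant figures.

I = πd⁴/64 = π×37.6⁴/64 = 98110 mm⁴.
Effective length L_e = KL = 0.5×2.81 m = 1405 mm.
Euler critical load P_cr = π²EI/L_e² = π²×200000×98110/1405² = 98110 N.
P_allow = P_cr/n = 98110/2.9 = 33830 N.

P_allow = 33.8 kN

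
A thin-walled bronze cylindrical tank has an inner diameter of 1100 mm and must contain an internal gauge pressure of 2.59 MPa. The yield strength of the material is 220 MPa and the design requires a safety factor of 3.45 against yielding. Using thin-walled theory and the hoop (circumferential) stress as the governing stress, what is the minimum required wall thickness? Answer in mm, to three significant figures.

σ_allow = 220/3.45 = 63.77 MPa.
Hoop stress σ_h = pD/(2t), so t = pD/(2σ_allow) = 2.59×1100/(2×63.77) = 22.34 mm.

t = 22.3 mm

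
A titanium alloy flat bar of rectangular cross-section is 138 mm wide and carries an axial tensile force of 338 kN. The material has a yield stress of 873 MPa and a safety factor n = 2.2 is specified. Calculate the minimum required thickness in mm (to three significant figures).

t = 6.17 mm

σ_allow = 873/2.2 = 396.8 MPa.
Required area A = F/σ_allow = 338000/396.8 = 851.8 mm².
t = A/w = 851.8/138 = 6.172 mm.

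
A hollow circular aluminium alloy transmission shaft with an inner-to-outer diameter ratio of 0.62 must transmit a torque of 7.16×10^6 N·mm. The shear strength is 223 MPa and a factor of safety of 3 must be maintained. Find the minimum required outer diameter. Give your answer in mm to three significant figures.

τ_allow = 223/3 = 74.33 MPa.
For a hollow shaft τ = 16T/[πd_o³(1−k⁴)] with k = 0.62, so 1−k⁴ = 0.8522.
d_o³ = 16T/[π τ_allow (1−k⁴)] = 16×7160000/(π×74.33×0.8522) = 575600 mm³.
d_o = 83.19 mm.

d_o = 83.2 mm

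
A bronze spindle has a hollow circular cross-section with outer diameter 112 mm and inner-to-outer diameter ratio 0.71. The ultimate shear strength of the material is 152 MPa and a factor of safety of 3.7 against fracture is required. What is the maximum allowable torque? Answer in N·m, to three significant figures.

T_allow = 8450 N·m

τ_allow = 152/3.7 = 41.08 MPa.
For a hollow shaft T_allow = τ_allow·πd_o³(1−k⁴)/16 with 1−k⁴ = 0.7459, so πd_o³(1−k⁴)/16 = 205800 mm³.
T_allow = 41.08×205800 = 8.453×10^6 N·mm = 8453 N·m.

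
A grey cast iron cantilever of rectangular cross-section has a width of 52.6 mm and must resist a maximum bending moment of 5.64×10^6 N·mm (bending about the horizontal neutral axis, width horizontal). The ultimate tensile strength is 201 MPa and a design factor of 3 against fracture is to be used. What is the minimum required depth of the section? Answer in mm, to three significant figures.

σ_allow = 201/3 = 67.00 MPa.
For a rectangular section σ = 6M/(bh²), so h² = 6M/(b σ_allow) = 6×5640000/(52.6×67.00) = 9602 mm².
h = 97.99 mm.

h = 98.0 mm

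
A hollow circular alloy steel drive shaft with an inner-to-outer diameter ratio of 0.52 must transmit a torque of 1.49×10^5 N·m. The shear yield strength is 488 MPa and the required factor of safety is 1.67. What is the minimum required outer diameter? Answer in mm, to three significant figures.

d_o = 141 mm

τ_allow = 488/1.67 = 292.2 MPa.
For a hollow shaft τ = 16T/[πd_o³(1−k⁴)] with k = 0.52, so 1−k⁴ = 0.9269.
d_o³ = 16T/[π τ_allow (1−k⁴)] = 16×1.4900×10^8/(π×292.2×0.9269) = 2.802×10^6 mm³.
d_o = 141.0 mm.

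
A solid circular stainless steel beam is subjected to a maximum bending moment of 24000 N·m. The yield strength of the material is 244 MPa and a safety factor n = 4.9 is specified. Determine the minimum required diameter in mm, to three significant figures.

d = 170 mm

σ_allow = 244/4.9 = 49.80 MPa.
For a solid circular section σ = 32M/(πd³), so d³ = 32M/(π σ_allow) = 32×2.4000×10^7/(π×49.80) = 4.909×10^6 mm³.
d = 170.0 mm.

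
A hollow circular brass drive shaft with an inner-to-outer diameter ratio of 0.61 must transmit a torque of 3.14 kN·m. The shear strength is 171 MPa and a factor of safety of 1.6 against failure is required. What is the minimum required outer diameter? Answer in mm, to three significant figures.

τ_allow = 171/1.6 = 106.9 MPa.
For a hollow shaft τ = 16T/[πd_o³(1−k⁴)] with k = 0.61, so 1−k⁴ = 0.8615.
d_o³ = 16T/[π τ_allow (1−k⁴)] = 16×3140000/(π×106.9×0.8615) = 173700 mm³.
d_o = 55.79 mm.

d_o = 55.8 mm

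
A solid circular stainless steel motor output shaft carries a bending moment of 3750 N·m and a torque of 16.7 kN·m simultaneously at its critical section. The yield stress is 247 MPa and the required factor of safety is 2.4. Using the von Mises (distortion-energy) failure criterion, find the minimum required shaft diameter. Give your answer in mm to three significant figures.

σ_allow = σ_y/n = 247/2.4 = 102.9 MPa.
For a solid shaft σ_b = 32M/(πd³) and τ = 16T/(πd³), so the von Mises stress is σ' = (16/πd³)·√(4M²+3T²).
√(4M²+3T²) = √(4×(3.750×10^6)² + 3×(1.670×10^7)²) = 2.988×10^7 N·mm.
d³ = 16×2.988×10^7/(π×102.9) = 1.479×10^6 mm³.
d = 113.9 mm.

d = 114 mm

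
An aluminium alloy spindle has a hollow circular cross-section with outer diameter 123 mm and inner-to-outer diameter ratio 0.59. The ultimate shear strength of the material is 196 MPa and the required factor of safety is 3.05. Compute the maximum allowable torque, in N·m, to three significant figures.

T_allow = 20600 N·m

τ_allow = 196/3.05 = 64.26 MPa.
For a hollow shaft T_allow = τ_allow·πd_o³(1−k⁴)/16 with 1−k⁴ = 0.8788, so πd_o³(1−k⁴)/16 = 321100 mm³.
T_allow = 64.26×321100 = 2.064×10^7 N·mm = 20640 N·m.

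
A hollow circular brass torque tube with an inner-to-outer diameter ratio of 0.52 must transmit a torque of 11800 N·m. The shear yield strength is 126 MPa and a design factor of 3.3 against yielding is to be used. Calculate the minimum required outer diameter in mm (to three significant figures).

d_o = 119 mm

τ_allow = 126/3.3 = 38.18 MPa.
For a hollow shaft τ = 16T/[πd_o³(1−k⁴)] with k = 0.52, so 1−k⁴ = 0.9269.
d_o³ = 16T/[π τ_allow (1−k⁴)] = 16×1.1800×10^7/(π×38.18×0.9269) = 1.698×10^6 mm³.
d_o = 119.3 mm.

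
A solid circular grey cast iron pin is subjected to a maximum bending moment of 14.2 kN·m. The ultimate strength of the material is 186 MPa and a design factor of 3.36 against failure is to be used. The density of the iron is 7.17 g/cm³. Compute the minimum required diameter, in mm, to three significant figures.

d = 138 mm

σ_allow = 186/3.36 = 55.36 MPa.
For a solid circular section σ = 32M/(πd³), so d³ = 32M/(π σ_allow) = 32×1.4200×10^7/(π×55.36) = 2.613×10^6 mm³.
d = 137.7 mm.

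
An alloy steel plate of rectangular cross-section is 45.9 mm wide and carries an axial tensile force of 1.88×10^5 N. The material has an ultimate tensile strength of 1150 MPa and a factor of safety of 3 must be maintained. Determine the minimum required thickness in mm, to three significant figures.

t = 10.7 mm

σ_allow = 1150/3 = 383.3 MPa.
Required area A = F/σ_allow = 188000/383.3 = 490.4 mm².
t = A/w = 490.4/45.9 = 10.68 mm.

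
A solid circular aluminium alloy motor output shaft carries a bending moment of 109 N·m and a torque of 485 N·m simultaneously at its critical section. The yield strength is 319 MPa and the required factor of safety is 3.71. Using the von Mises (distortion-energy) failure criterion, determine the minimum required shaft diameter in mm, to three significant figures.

σ_allow = σ_y/n = 319/3.71 = 85.98 MPa.
For a solid shaft σ_b = 32M/(πd³) and τ = 16T/(πd³), so the von Mises stress is σ' = (16/πd³)·√(4M²+3T²).
√(4M²+3T²) = √(4×(109000)² + 3×(485000)²) = 867900 N·mm.
d³ = 16×867900/(π×85.98) = 51410 mm³.
d = 37.18 mm.

d = 37.2 mm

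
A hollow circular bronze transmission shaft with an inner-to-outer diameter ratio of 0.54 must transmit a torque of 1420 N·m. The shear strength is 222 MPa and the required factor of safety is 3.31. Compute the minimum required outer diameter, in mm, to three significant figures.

d_o = 49.0 mm

τ_allow = 222/3.31 = 67.07 MPa.
For a hollow shaft τ = 16T/[πd_o³(1−k⁴)] with k = 0.54, so 1−k⁴ = 0.9150.
d_o³ = 16T/[π τ_allow (1−k⁴)] = 16×1420000/(π×67.07×0.9150) = 117800 mm³.
d_o = 49.03 mm.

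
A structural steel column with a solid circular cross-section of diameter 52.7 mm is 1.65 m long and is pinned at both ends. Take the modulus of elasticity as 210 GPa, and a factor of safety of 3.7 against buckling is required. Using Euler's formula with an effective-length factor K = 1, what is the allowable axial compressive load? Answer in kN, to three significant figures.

I = πd⁴/64 = π×52.7⁴/64 = 378600 mm⁴.
Effective length L_e = KL = 1×1.65 m = 1650 mm.
Euler critical load P_cr = π²EI/L_e² = π²×210000×378600/1650² = 288200 N.
P_allow = P_cr/n = 288200/3.7 = 77900 N.

P_allow = 77.9 kN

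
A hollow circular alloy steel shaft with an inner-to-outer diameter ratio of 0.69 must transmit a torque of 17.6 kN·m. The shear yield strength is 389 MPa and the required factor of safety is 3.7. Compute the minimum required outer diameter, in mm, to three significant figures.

d_o = 103 mm

τ_allow = 389/3.7 = 105.1 MPa.
For a hollow shaft τ = 16T/[πd_o³(1−k⁴)] with k = 0.69, so 1−k⁴ = 0.7733.
d_o³ = 16T/[π τ_allow (1−k⁴)] = 16×1.7600×10^7/(π×105.1×0.7733) = 1.102×10^6 mm³.
d_o = 103.3 mm.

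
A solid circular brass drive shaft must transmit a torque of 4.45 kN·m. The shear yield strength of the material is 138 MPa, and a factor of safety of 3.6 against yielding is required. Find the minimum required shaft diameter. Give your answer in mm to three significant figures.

Allowable shear stress τ_allow = 138/3.6 = 38.33 MPa.
For a solid shaft τ = 16T/(πd³), so d³ = 16T/(π τ_allow) = 16×4450000/(π×38.33) = 591200 mm³.
d = (591200)^(1/3) = 83.93 mm.

d = 83.9 mm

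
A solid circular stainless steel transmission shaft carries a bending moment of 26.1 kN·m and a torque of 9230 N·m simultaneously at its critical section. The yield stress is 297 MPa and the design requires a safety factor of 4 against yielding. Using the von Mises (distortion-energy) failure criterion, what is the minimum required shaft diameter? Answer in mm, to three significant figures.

σ_allow = σ_y/n = 297/4 = 74.25 MPa.
For a solid shaft σ_b = 32M/(πd³) and τ = 16T/(πd³), so the von Mises stress is σ' = (16/πd³)·√(4M²+3T²).
√(4M²+3T²) = √(4×(2.610×10^7)² + 3×(9.230×10^6)²) = 5.459×10^7 N·mm.
d³ = 16×5.459×10^7/(π×74.25) = 3.745×10^6 mm³.
d = 155.3 mm.

d = 155 mm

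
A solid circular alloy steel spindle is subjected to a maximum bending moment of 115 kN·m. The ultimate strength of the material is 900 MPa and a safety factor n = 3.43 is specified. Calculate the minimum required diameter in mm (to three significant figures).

σ_allow = 900/3.43 = 262.4 MPa.
For a solid circular section σ = 32M/(πd³), so d³ = 32M/(π σ_allow) = 32×1.1500×10^8/(π×262.4) = 4.464×10^6 mm³.
d = 164.7 mm.

d = 165 mm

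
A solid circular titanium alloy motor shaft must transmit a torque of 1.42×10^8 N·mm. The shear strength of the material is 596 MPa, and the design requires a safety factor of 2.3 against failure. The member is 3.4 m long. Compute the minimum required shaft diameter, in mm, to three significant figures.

d = 141 mm

Allowable shear stress τ_allow = 596/2.3 = 259.1 MPa.
For a solid shaft τ = 16T/(πd³), so d³ = 16T/(π τ_allow) = 16×1.4200×10^8/(π×259.1) = 2.791×10^6 mm³.
d = (2.791×10^6)^(1/3) = 140.8 mm.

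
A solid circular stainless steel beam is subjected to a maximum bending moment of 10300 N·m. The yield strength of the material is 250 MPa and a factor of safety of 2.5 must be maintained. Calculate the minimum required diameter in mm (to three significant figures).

σ_allow = 250/2.5 = 100.0 MPa.
For a solid circular section σ = 32M/(πd³), so d³ = 32M/(π σ_allow) = 32×1.0300×10^7/(π×100.0) = 1.049×10^6 mm³.
d = 101.6 mm.

d = 102 mm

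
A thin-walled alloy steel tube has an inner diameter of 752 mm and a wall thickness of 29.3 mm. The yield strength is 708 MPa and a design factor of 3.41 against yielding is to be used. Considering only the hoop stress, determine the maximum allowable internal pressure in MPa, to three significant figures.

σ_allow = 708/3.41 = 207.6 MPa.
σ_h = pD/(2t) → p_allow = 2σ_allow t/D = 2×207.6×29.3/752 = 16.18 MPa.

p_allow = 16.2 MPa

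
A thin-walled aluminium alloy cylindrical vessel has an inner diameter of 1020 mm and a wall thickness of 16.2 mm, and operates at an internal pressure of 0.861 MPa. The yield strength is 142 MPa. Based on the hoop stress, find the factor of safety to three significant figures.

n = 5.24

σ_h = pD/(2t) = 0.861×1020/(2×16.2) = 27.11 MPa.
n = 142/27.11 = 5.239.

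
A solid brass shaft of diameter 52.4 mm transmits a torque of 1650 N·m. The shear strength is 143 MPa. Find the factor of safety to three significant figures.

n = 2.45

τ = 16T/(πd³) = 16×1650000/(π×52.4³) = 58.41 MPa.
n = τ_limit/τ = 143/58.41 = 2.448.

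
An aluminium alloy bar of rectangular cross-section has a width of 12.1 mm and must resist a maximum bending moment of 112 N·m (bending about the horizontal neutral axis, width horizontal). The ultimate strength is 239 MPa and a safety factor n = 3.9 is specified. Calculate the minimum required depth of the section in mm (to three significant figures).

σ_allow = 239/3.9 = 61.28 MPa.
For a rectangular section σ = 6M/(bh²), so h² = 6M/(b σ_allow) = 6×112000/(12.1×61.28) = 906.3 mm².
h = 30.10 mm.

h = 30.1 mm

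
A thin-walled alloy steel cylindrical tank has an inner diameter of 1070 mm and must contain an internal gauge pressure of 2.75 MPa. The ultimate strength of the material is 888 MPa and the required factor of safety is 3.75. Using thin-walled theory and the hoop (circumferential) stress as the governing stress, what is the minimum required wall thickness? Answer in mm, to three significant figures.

t = 6.21 mm

σ_allow = 888/3.75 = 236.8 MPa.
Hoop stress σ_h = pD/(2t), so t = pD/(2σ_allow) = 2.75×1070/(2×236.8) = 6.213 mm.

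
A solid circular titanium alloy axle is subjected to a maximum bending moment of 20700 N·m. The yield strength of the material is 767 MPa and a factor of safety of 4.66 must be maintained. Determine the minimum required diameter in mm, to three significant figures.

σ_allow = 767/4.66 = 164.6 MPa.
For a solid circular section σ = 32M/(πd³), so d³ = 32M/(π σ_allow) = 32×2.0700×10^7/(π×164.6) = 1.281×10^6 mm³.
d = 108.6 mm.

d = 109 mm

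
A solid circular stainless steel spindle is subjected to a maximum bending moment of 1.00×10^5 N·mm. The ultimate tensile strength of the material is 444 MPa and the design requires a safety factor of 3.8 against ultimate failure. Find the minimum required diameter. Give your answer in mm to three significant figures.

σ_allow = 444/3.8 = 116.8 MPa.
For a solid circular section σ = 32M/(πd³), so d³ = 32M/(π σ_allow) = 32×100000/(π×116.8) = 8718 mm³.
d = 20.58 mm.

d = 20.6 mm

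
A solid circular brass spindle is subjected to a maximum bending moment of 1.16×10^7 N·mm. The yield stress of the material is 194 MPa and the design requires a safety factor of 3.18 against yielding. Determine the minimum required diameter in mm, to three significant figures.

σ_allow = 194/3.18 = 61.01 MPa.
For a solid circular section σ = 32M/(πd³), so d³ = 32M/(π σ_allow) = 32×1.1600×10^7/(π×61.01) = 1.937×10^6 mm³.
d = 124.7 mm.

d = 125 mm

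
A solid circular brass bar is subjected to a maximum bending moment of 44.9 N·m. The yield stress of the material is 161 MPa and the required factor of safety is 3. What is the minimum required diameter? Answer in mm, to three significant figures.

σ_allow = 161/3 = 53.67 MPa.
For a solid circular section σ = 32M/(πd³), so d³ = 32M/(π σ_allow) = 32×44900/(π×53.67) = 8522 mm³.
d = 20.43 mm.

d = 20.4 mm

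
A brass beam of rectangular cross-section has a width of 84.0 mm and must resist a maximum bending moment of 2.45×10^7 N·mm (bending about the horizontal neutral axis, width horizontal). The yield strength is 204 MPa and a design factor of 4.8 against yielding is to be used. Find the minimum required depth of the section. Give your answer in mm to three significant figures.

h = 203 mm

σ_allow = 204/4.8 = 42.50 MPa.
For a rectangular section σ = 6M/(bh²), so h² = 6M/(b σ_allow) = 6×2.4500×10^7/(84.0×42.50) = 41180 mm².
h = 202.9 mm.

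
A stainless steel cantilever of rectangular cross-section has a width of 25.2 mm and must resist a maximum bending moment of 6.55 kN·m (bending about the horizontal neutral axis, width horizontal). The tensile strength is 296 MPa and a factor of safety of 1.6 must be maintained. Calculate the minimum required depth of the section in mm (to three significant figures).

h = 91.8 mm

σ_allow = 296/1.6 = 185.0 MPa.
For a rectangular section σ = 6M/(bh²), so h² = 6M/(b σ_allow) = 6×6550000/(25.2×185.0) = 8430 mm².
h = 91.81 mm.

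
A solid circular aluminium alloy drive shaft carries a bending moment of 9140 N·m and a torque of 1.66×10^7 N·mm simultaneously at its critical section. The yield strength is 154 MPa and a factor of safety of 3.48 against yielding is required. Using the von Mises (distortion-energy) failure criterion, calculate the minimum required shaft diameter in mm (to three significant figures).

d = 158 mm

σ_allow = σ_y/n = 154/3.48 = 44.25 MPa.
For a solid shaft σ_b = 32M/(πd³) and τ = 16T/(πd³), so the von Mises stress is σ' = (16/πd³)·√(4M²+3T²).
√(4M²+3T²) = √(4×(9.140×10^6)² + 3×(1.660×10^7)²) = 3.407×10^7 N·mm.
d³ = 16×3.407×10^7/(π×44.25) = 3.921×10^6 mm³.
d = 157.7 mm.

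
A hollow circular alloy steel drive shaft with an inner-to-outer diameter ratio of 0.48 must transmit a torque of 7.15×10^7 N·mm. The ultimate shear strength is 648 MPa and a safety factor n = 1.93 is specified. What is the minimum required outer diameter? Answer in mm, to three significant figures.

τ_allow = 648/1.93 = 335.8 MPa.
For a hollow shaft τ = 16T/[πd_o³(1−k⁴)] with k = 0.48, so 1−k⁴ = 0.9469.
d_o³ = 16T/[π τ_allow (1−k⁴)] = 16×7.1500×10^7/(π×335.8×0.9469) = 1.145×10^6 mm³.
d_o = 104.6 mm.

d_o = 105 mm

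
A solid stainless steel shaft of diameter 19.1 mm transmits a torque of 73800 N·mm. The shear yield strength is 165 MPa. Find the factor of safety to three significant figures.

n = 3.06

τ = 16T/(πd³) = 16×73800/(π×19.1³) = 53.94 MPa.
n = τ_limit/τ = 165/53.94 = 3.059.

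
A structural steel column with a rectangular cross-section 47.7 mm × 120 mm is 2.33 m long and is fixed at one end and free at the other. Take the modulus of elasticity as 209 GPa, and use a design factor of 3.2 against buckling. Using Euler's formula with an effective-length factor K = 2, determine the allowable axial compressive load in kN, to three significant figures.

P_allow = 32.2 kN

Buckling occurs about the weak axis: I_min = h·b³/12 = 120×47.7³/12 = 1.085×10^6 mm⁴ (b = 47.7 mm is the smaller dimension).
Effective length L_e = KL = 2×2.33 m = 4660 mm.
Euler critical load P_cr = π²EI/L_e² = π²×209000×1.085×10^6/4660² = 103100 N.
P_allow = P_cr/n = 103100/3.2 = 32220 N.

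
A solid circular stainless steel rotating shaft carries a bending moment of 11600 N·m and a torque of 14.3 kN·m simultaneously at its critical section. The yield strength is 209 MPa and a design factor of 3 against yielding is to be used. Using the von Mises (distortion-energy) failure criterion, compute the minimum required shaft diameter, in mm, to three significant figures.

d = 135 mm

σ_allow = σ_y/n = 209/3 = 69.67 MPa.
For a solid shaft σ_b = 32M/(πd³) and τ = 16T/(πd³), so the von Mises stress is σ' = (16/πd³)·√(4M²+3T²).
√(4M²+3T²) = √(4×(1.160×10^7)² + 3×(1.430×10^7)²) = 3.394×10^7 N·mm.
d³ = 16×3.394×10^7/(π×69.67) = 2.481×10^6 mm³.
d = 135.4 mm.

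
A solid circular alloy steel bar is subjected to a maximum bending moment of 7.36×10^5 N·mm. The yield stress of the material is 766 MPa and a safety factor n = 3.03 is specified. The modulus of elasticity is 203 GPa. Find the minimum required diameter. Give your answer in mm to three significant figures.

σ_allow = 766/3.03 = 252.8 MPa.
For a solid circular section σ = 32M/(πd³), so d³ = 32M/(π σ_allow) = 32×736000/(π×252.8) = 29650 mm³.
d = 30.95 mm.

d = 31.0 mm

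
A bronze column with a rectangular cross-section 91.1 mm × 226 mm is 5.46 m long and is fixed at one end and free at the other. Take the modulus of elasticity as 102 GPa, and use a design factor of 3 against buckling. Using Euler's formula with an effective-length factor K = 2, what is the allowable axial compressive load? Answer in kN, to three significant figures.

P_allow = 40.1 kN

Buckling occurs about the weak axis: I_min = h·b³/12 = 226×91.1³/12 = 1.424×10^7 mm⁴ (b = 91.1 mm is the smaller dimension).
Effective length L_e = KL = 2×5.46 m = 10920 mm.
Euler critical load P_cr = π²EI/L_e² = π²×102000×1.424×10^7/10920² = 120200 N.
P_allow = P_cr/n = 120200/3 = 40070 N.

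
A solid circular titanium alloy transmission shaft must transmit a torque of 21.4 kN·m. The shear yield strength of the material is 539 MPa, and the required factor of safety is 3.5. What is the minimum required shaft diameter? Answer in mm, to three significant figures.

Allowable shear stress τ_allow = 539/3.5 = 154.0 MPa.
For a solid shaft τ = 16T/(πd³), so d³ = 16T/(π τ_allow) = 16×2.1400×10^7/(π×154.0) = 707700 mm³.
d = (707700)^(1/3) = 89.12 mm.

d = 89.1 mm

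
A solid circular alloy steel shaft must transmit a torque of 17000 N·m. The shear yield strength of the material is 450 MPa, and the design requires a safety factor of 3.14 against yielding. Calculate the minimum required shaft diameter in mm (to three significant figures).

Allowable shear stress τ_allow = 450/3.14 = 143.3 MPa.
For a solid shaft τ = 16T/(πd³), so d³ = 16T/(π τ_allow) = 16×1.7000×10^7/(π×143.3) = 604100 mm³.
d = (604100)^(1/3) = 84.54 mm.

d = 84.5 mm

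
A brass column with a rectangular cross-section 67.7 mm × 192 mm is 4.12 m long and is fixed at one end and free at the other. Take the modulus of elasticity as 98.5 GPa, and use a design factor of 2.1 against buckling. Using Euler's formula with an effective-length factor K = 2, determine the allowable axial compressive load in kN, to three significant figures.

Buckling occurs about the weak axis: I_min = h·b³/12 = 192×67.7³/12 = 4.965×10^6 mm⁴ (b = 67.7 mm is the smaller dimension).
Effective length L_e = KL = 2×4.12 m = 8240 mm.
Euler critical load P_cr = π²EI/L_e² = π²×98500×4.965×10^6/8240² = 71080 N.
P_allow = P_cr/n = 71080/2.1 = 33850 N.

P_allow = 33.8 kN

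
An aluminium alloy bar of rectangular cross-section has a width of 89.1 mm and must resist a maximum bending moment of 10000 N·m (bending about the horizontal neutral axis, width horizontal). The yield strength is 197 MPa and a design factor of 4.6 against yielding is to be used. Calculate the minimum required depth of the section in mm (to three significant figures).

σ_allow = 197/4.6 = 42.83 MPa.
For a rectangular section σ = 6M/(bh²), so h² = 6M/(b σ_allow) = 6×1.0000×10^7/(89.1×42.83) = 15720 mm².
h = 125.4 mm.

h = 125 mm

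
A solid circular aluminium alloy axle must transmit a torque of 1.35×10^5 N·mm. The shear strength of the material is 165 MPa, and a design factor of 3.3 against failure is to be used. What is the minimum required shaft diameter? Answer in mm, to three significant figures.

Allowable shear stress τ_allow = 165/3.3 = 50.00 MPa.
For a solid shaft τ = 16T/(πd³), so d³ = 16T/(π τ_allow) = 16×135000/(π×50.00) = 13750 mm³.
d = (13750)^(1/3) = 23.96 mm.

d = 24.0 mm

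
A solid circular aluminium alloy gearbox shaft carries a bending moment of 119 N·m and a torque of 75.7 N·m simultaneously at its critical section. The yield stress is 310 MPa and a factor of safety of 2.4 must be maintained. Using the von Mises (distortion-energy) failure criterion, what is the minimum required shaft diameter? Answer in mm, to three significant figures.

σ_allow = σ_y/n = 310/2.4 = 129.2 MPa.
For a solid shaft σ_b = 32M/(πd³) and τ = 16T/(πd³), so the von Mises stress is σ' = (16/πd³)·√(4M²+3T²).
√(4M²+3T²) = √(4×(119000)² + 3×(75700)²) = 271700 N·mm.
d³ = 16×271700/(π×129.2) = 10710 mm³.
d = 22.05 mm.

d = 22.0 mm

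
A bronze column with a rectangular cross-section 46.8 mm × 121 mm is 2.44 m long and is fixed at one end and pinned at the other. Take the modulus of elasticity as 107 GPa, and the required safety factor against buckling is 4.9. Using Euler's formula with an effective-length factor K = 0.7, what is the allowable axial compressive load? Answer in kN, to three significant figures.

Buckling occurs about the weak axis: I_min = h·b³/12 = 121×46.8³/12 = 1.034×10^6 mm⁴ (b = 46.8 mm is the smaller dimension).
Effective length L_e = KL = 0.7×2.44 m = 1708 mm.
Euler critical load P_cr = π²EI/L_e² = π²×107000×1.034×10^6/1708² = 374200 N.
P_allow = P_cr/n = 374200/4.9 = 76360 N.

P_allow = 76.4 kN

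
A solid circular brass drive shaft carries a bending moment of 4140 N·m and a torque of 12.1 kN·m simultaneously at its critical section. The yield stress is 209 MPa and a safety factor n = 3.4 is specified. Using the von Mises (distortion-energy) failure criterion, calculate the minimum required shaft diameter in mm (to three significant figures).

σ_allow = σ_y/n = 209/3.4 = 61.47 MPa.
For a solid shaft σ_b = 32M/(πd³) and τ = 16T/(πd³), so the von Mises stress is σ' = (16/πd³)·√(4M²+3T²).
√(4M²+3T²) = √(4×(4.140×10^6)² + 3×(1.210×10^7)²) = 2.253×10^7 N·mm.
d³ = 16×2.253×10^7/(π×61.47) = 1.867×10^6 mm³.
d = 123.1 mm.

d = 123 mm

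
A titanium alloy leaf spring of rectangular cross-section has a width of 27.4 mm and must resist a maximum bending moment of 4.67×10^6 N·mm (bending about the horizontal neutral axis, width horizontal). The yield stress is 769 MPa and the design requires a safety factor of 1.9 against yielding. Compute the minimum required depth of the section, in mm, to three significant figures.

σ_allow = 769/1.9 = 404.7 MPa.
For a rectangular section σ = 6M/(bh²), so h² = 6M/(b σ_allow) = 6×4670000/(27.4×404.7) = 2527 mm².
h = 50.27 mm.

h = 50.3 mm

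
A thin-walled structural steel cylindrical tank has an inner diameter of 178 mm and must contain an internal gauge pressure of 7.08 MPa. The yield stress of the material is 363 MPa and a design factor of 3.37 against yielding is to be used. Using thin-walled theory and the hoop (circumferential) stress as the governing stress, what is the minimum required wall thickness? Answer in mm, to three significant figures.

t = 5.85 mm

σ_allow = 363/3.37 = 107.7 MPa.
Hoop stress σ_h = pD/(2t), so t = pD/(2σ_allow) = 7.08×178/(2×107.7) = 5.850 mm.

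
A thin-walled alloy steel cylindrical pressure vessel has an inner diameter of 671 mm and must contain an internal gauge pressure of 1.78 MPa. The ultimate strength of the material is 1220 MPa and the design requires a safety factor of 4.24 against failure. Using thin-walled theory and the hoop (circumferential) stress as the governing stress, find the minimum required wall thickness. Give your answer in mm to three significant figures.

σ_allow = 1220/4.24 = 287.7 MPa.
Hoop stress σ_h = pD/(2t), so t = pD/(2σ_allow) = 1.78×671/(2×287.7) = 2.075 mm.

t = 2.08 mm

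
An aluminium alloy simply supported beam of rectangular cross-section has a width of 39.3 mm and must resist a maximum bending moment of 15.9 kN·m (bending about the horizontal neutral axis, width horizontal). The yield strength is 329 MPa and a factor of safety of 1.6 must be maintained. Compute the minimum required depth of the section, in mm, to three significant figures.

h = 109 mm

σ_allow = 329/1.6 = 205.6 MPa.
For a rectangular section σ = 6M/(bh²), so h² = 6M/(b σ_allow) = 6×1.5900×10^7/(39.3×205.6) = 11810 mm².
h = 108.7 mm.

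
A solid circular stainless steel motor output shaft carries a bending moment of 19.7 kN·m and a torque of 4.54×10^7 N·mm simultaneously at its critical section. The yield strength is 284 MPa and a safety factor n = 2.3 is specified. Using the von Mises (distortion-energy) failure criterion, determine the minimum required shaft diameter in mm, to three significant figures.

σ_allow = σ_y/n = 284/2.3 = 123.5 MPa.
For a solid shaft σ_b = 32M/(πd³) and τ = 16T/(πd³), so the von Mises stress is σ' = (16/πd³)·√(4M²+3T²).
√(4M²+3T²) = √(4×(1.970×10^7)² + 3×(4.540×10^7)²) = 8.795×10^7 N·mm.
d³ = 16×8.795×10^7/(π×123.5) = 3.628×10^6 mm³.
d = 153.7 mm.

d = 154 mm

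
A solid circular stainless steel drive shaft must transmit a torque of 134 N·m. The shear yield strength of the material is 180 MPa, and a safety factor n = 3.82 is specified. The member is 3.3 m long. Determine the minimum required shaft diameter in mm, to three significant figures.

d = 24.4 mm

Allowable shear stress τ_allow = 180/3.82 = 47.12 MPa.
For a solid shaft τ = 16T/(πd³), so d³ = 16T/(π τ_allow) = 16×134000/(π×47.12) = 14480 mm³.
d = (14480)^(1/3) = 24.38 mm.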